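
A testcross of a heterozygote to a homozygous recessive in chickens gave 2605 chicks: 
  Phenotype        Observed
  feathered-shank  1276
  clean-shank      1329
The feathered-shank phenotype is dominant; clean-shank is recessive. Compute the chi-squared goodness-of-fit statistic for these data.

1.078

A testcross of a heterozygote (Aa × aa) gives a 1:1 phenotypic ratio.
Under the 1:1 hypothesis (Σ ratio = 2, N = 2605):
  feathered-shank: 2605 × 1/2 = 1302.5
  clean-shank: 2605 × 1/2 = 1302.5
χ² = Σ (O − E)² / E
  feathered-shank: (1276 − 1302.5)² / 1302.5 = 0.5392
  clean-shank: (1329 − 1302.5)² / 1302.5 = 0.5392
χ² = 0.5392 + 0.5392 = 1.0784 ≈ 1.078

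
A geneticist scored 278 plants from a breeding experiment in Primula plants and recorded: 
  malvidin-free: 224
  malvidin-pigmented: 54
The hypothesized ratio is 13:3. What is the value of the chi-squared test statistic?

0.083

Expected counts for N = 278 under a 13:3 ratio (total parts = 16):
  malvidin-free: 278 × 13/16 = 225.875
  malvidin-pigmented: 278 × 3/16 = 52.125
χ² = Σ (O − E)² / E
  malvidin-free: (224 − 225.875)² / 225.875 = 0.0156
  malvidin-pigmented: (54 − 52.125)² / 52.125 = 0.0674
χ² = 0.0156 + 0.0674 = 0.083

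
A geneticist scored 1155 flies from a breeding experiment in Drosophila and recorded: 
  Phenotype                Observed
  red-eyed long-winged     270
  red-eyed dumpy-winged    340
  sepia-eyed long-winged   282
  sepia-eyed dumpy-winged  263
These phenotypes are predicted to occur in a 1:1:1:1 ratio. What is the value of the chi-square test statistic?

Total ratio parts = 4. Expected numbers out of 1155:
  red-eyed long-winged: 1155 × 1/4 = 288.75
  red-eyed dumpy-winged: 1155 × 1/4 = 288.75
  sepia-eyed long-winged: 1155 × 1/4 = 288.75
  sepia-eyed dumpy-winged: 1155 × 1/4 = 288.75
χ² = Σ (O − E)² / E
  red-eyed long-winged: (270 − 288.75)² / 288.75 = 1.2175
  red-eyed dumpy-winged: (340 − 288.75)² / 288.75 = 9.0963
  sepia-eyed long-winged: (282 − 288.75)² / 288.75 = 0.1578
  sepia-eyed dumpy-winged: (263 − 288.75)² / 288.75 = 2.2963
χ² = 1.2175 + 9.0963 + 0.1578 + 2.2963 = 12.7679 ≈ 12.768

12.768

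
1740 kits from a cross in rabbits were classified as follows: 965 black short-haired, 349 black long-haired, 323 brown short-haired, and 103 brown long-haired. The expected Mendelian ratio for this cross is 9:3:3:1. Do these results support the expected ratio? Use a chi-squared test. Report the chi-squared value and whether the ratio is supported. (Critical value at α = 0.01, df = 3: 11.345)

The 9:3:3:1 ratio has 16 parts, so with N = 1740 the expected counts are:
  black short-haired: 1740 × 9/16 = 978.75
  black long-haired: 1740 × 3/16 = 326.25
  brown short-haired: 1740 × 3/16 = 326.25
  brown long-haired: 1740 × 1/16 = 108.75
χ² = Σ (O − E)² / E
  black short-haired: (965 − 978.75)² / 978.75 = 0.1932
  black long-haired: (349 − 326.25)² / 326.25 = 1.5864
  brown short-haired: (323 − 326.25)² / 326.25 = 0.0324
  brown long-haired: (103 − 108.75)² / 108.75 = 0.3040
χ² = 0.1932 + 1.5864 + 0.0324 + 0.3040 = 2.116
Degrees of freedom = 4 − 1 = 3; critical value at α = 0.01 is 11.345.
Since 2.116 < 11.345, we fail to reject the null hypothesis — the data are consistent with the 9:3:3:1 ratio.

2.116; consistent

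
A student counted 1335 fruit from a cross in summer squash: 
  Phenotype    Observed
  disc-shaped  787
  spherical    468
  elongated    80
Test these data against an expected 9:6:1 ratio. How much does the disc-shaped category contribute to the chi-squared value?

1.732

Under the 9:6:1 hypothesis (Σ ratio = 16, N = 1335):
  disc-shaped: 1335 × 9/16 = 750.9375
  spherical: 1335 × 6/16 = 500.625
  elongated: 1335 × 1/16 = 83.4375
Contribution of disc-shaped: (787 − 750.9375)² / 750.9375 = 1.7318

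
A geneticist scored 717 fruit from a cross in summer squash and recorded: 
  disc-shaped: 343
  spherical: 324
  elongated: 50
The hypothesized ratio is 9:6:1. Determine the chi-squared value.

The 9:6:1 ratio has 16 parts, so with N = 717 the expected counts are:
  disc-shaped: 717 × 9/16 = 403.3125
  spherical: 717 × 6/16 = 268.875
  elongated: 717 × 1/16 = 44.8125
χ² = Σ (O − E)² / E
  disc-shaped: (343 − 403.3125)² / 403.3125 = 9.0193
  spherical: (324 − 268.875)² / 268.875 = 11.3018
  elongated: (50 − 44.8125)² / 44.8125 = 0.6005
χ² = 9.0193 + 11.3018 + 0.6005 = 20.9216 ≈ 20.922

20.922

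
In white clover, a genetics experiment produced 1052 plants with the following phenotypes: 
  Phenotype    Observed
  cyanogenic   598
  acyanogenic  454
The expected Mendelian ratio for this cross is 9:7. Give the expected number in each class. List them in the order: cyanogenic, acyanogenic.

591.75, 460.25

Expected counts for N = 1052 under a 9:7 ratio (total parts = 16):
  cyanogenic: 1052 × 9/16 = 591.75
  acyanogenic: 1052 × 7/16 = 460.25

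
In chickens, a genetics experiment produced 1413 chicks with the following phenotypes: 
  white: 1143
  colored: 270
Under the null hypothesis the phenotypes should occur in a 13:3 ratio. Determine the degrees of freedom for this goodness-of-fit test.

1

A goodness-of-fit test with 2 phenotype classes has df = 2 − 1 = 1.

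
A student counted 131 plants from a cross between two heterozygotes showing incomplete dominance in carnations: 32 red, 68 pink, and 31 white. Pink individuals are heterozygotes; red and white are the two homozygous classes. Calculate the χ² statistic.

With incomplete dominance, a heterozygote × heterozygote cross gives a 1:2:1 phenotypic ratio.
Expected counts for N = 131 under a 1:2:1 ratio (total parts = 4):
  red: 131 × 1/4 = 32.75
  pink: 131 × 2/4 = 65.5
  white: 131 × 1/4 = 32.75
χ² = Σ (O − E)² / E
  red: (32 − 32.75)² / 32.75 = 0.0172
  pink: (68 − 65.5)² / 65.5 = 0.0954
  white: (31 − 32.75)² / 32.75 = 0.0935
χ² = 0.0172 + 0.0954 + 0.0935 = 0.2061 ≈ 0.206

0.206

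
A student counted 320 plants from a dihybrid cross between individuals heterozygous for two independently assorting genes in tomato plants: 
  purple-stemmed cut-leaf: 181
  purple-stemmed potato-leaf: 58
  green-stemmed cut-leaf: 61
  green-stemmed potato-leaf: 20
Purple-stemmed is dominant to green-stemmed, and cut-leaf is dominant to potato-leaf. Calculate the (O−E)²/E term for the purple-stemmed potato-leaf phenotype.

A dihybrid F₂ with independent assortment and complete dominance at both loci gives a 9:3:3:1 phenotypic ratio.
The 9:3:3:1 ratio has 16 parts, so with N = 320 the expected counts are:
  purple-stemmed cut-leaf: 320 × 9/16 = 180
  purple-stemmed potato-leaf: 320 × 3/16 = 60
  green-stemmed cut-leaf: 320 × 3/16 = 60
  green-stemmed potato-leaf: 320 × 1/16 = 20
Contribution of purple-stemmed potato-leaf: (58 − 60)² / 60 = 0.0667

0.067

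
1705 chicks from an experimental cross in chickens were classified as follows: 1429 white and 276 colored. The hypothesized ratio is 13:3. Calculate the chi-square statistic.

The 13:3 ratio has 16 parts, so with N = 1705 the expected counts are:
  white: 1705 × 13/16 = 1385.3125
  colored: 1705 × 3/16 = 319.6875
χ² = Σ (O − E)² / E
  white: (1429 − 1385.3125)² / 1385.3125 = 1.3777
  colored: (276 − 319.6875)² / 319.6875 = 5.9702
χ² = 1.3777 + 5.9702 = 7.3479 ≈ 7.348

7.348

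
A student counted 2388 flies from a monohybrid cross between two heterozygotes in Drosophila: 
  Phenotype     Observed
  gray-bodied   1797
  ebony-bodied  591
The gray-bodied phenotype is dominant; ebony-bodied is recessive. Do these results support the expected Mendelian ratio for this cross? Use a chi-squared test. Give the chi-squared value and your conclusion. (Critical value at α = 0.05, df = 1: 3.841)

For a monohybrid cross between heterozygotes with complete dominance, the expected phenotypic ratio is 3:1.
Expected counts for N = 2388 under a 3:1 ratio (total parts = 4):
  gray-bodied: 2388 × 3/4 = 1791
  ebony-bodied: 2388 × 1/4 = 597
χ² = Σ (O − E)² / E
  gray-bodied: (1797 − 1791)² / 1791 = 0.0201
  ebony-bodied: (591 − 597)² / 597 = 0.0603
χ² = 0.0201 + 0.0603 = 0.0804 ≈ 0.080
Degrees of freedom = 2 − 1 = 1; critical value at α = 0.05 is 3.841.
Since 0.080 < 3.841, we fail to reject the null hypothesis — the data are consistent with the 3:1 ratio.

0.080; consistent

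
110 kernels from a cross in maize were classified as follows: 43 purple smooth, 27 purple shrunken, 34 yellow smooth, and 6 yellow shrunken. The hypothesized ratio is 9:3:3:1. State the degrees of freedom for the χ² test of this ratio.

A goodness-of-fit test with 4 phenotype classes has df = 4 − 1 = 3.

3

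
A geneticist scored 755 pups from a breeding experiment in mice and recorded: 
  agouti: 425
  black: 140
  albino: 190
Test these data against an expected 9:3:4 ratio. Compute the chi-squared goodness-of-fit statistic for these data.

0.026

The 9:3:4 ratio has 16 parts, so with N = 755 the expected counts are:
  agouti: 755 × 9/16 = 424.6875
  black: 755 × 3/16 = 141.5625
  albino: 755 × 4/16 = 188.75
χ² = Σ (O − E)² / E
  agouti: (425 − 424.6875)² / 424.6875 = 0.0002
  black: (140 − 141.5625)² / 141.5625 = 0.0172
  albino: (190 − 188.75)² / 188.75 = 0.0083
χ² = 0.0002 + 0.0172 + 0.0083 = 0.0257 ≈ 0.026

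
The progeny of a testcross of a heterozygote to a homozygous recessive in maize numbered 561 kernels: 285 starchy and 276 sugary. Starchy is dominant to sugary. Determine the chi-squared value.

0.144

A testcross of a heterozygote (Aa × aa) gives a 1:1 phenotypic ratio.
The 1:1 ratio has 2 parts, so with N = 561 the expected counts are:
  starchy: 561 × 1/2 = 280.5
  sugary: 561 × 1/2 = 280.5
χ² = Σ (O − E)² / E
  starchy: (285 − 280.5)² / 280.5 = 0.0722
  sugary: (276 − 280.5)² / 280.5 = 0.0722
χ² = 0.0722 + 0.0722 = 0.1444 ≈ 0.144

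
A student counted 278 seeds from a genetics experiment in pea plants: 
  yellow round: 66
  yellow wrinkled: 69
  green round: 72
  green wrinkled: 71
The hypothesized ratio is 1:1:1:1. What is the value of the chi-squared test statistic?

Total ratio parts = 4. Expected numbers out of 278:
  yellow round: 278 × 1/4 = 69.5
  yellow wrinkled: 278 × 1/4 = 69.5
  green round: 278 × 1/4 = 69.5
  green wrinkled: 278 × 1/4 = 69.5
χ² = Σ (O − E)² / E
  yellow round: (66 − 69.5)² / 69.5 = 0.1763
  yellow wrinkled: (69 − 69.5)² / 69.5 = 0.0036
  green round: (72 − 69.5)² / 69.5 = 0.0899
  green wrinkled: (71 − 69.5)² / 69.5 = 0.0324
χ² = 0.1763 + 0.0036 + 0.0899 + 0.0324 = 0.3022 ≈ 0.302

0.302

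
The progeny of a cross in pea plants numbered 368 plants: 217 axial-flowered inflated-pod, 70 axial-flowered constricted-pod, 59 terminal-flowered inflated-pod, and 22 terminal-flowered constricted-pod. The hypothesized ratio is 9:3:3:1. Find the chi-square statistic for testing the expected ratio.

1.990

Total ratio parts = 16. Expected numbers out of 368:
  axial-flowered inflated-pod: 368 × 9/16 = 207
  axial-flowered constricted-pod: 368 × 3/16 = 69
  terminal-flowered inflated-pod: 368 × 3/16 = 69
  terminal-flowered constricted-pod: 368 × 1/16 = 23
χ² = Σ (O − E)² / E
  axial-flowered inflated-pod: (217 − 207)² / 207 = 0.4831
  axial-flowered constricted-pod: (70 − 69)² / 69 = 0.0145
  terminal-flowered inflated-pod: (59 − 69)² / 69 = 1.4493
  terminal-flowered constricted-pod: (22 − 23)² / 23 = 0.0435
χ² = 0.4831 + 0.0145 + 1.4493 + 0.0435 = 1.9904 ≈ 1.990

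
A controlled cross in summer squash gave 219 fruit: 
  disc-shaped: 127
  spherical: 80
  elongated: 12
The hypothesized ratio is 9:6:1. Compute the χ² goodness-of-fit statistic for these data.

Expected counts for N = 219 under a 9:6:1 ratio (total parts = 16):
  disc-shaped: 219 × 9/16 = 123.1875
  spherical: 219 × 6/16 = 82.125
  elongated: 219 × 1/16 = 13.6875
χ² = Σ (O − E)² / E
  disc-shaped: (127 − 123.1875)² / 123.1875 = 0.1180
  spherical: (80 − 82.125)² / 82.125 = 0.0550
  elongated: (12 − 13.6875)² / 13.6875 = 0.2080
χ² = 0.1180 + 0.0550 + 0.2080 = 0.381

0.381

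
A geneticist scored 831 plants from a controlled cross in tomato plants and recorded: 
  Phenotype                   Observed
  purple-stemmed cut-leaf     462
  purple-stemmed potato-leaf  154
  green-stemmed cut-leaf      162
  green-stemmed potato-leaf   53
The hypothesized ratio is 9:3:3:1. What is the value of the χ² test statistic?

Total ratio parts = 16. Expected numbers out of 831:
  purple-stemmed cut-leaf: 831 × 9/16 = 467.4375
  purple-stemmed potato-leaf: 831 × 3/16 = 155.8125
  green-stemmed cut-leaf: 831 × 3/16 = 155.8125
  green-stemmed potato-leaf: 831 × 1/16 = 51.9375
χ² = Σ (O − E)² / E
  purple-stemmed cut-leaf: (462 − 467.4375)² / 467.4375 = 0.0633
  purple-stemmed potato-leaf: (154 − 155.8125)² / 155.8125 = 0.0211
  green-stemmed cut-leaf: (162 − 155.8125)² / 155.8125 = 0.2457
  green-stemmed potato-leaf: (53 − 51.9375)² / 51.9375 = 0.0217
χ² = 0.0633 + 0.0211 + 0.2457 + 0.0217 = 0.3518 ≈ 0.352

0.352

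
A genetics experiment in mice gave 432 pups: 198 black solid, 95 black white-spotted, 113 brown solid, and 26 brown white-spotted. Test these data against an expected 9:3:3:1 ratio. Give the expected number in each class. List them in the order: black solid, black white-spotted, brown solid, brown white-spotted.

243, 81, 81, 27

Total ratio parts = 16. Expected numbers out of 432:
  black solid: 432 × 9/16 = 243
  black white-spotted: 432 × 3/16 = 81
  brown solid: 432 × 3/16 = 81
  brown white-spotted: 432 × 1/16 = 27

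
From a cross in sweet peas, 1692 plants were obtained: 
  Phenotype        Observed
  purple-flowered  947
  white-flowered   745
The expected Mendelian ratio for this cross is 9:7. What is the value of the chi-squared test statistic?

Total ratio parts = 16. Expected numbers out of 1692:
  purple-flowered: 1692 × 9/16 = 951.75
  white-flowered: 1692 × 7/16 = 740.25
χ² = Σ (O − E)² / E
  purple-flowered: (947 − 951.75)² / 951.75 = 0.0237
  white-flowered: (745 − 740.25)² / 740.25 = 0.0305
χ² = 0.0237 + 0.0305 = 0.0542 ≈ 0.054

0.054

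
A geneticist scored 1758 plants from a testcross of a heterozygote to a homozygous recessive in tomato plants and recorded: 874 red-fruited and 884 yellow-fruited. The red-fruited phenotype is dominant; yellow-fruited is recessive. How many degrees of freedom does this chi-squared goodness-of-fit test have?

A testcross of a heterozygote (Aa × aa) gives a 1:1 phenotypic ratio.
A goodness-of-fit test with 2 phenotype classes has df = 2 − 1 = 1.

1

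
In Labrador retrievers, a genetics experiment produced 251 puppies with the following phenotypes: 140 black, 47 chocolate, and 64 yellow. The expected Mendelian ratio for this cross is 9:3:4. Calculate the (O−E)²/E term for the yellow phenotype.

0.025

The 9:3:4 ratio has 16 parts, so with N = 251 the expected counts are:
  black: 251 × 9/16 = 141.1875
  chocolate: 251 × 3/16 = 47.0625
  yellow: 251 × 4/16 = 62.75
Contribution of yellow: (64 − 62.75)² / 62.75 = 0.0249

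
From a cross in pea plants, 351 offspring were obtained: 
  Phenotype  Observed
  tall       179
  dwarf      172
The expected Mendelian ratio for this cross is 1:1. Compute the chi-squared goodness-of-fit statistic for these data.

0.140

Total ratio parts = 2. Expected numbers out of 351:
  tall: 351 × 1/2 = 175.5
  dwarf: 351 × 1/2 = 175.5
χ² = Σ (O − E)² / E
  tall: (179 − 175.5)² / 175.5 = 0.0698
  dwarf: (172 − 175.5)² / 175.5 = 0.0698
χ² = 0.0698 + 0.0698 = 0.1396 ≈ 0.140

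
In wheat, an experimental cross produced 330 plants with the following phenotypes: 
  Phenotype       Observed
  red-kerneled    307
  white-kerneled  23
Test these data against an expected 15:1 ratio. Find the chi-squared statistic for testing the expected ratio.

0.292

Total ratio parts = 16. Expected numbers out of 330:
  red-kerneled: 330 × 15/16 = 309.375
  white-kerneled: 330 × 1/16 = 20.625
χ² = Σ (O − E)² / E
  red-kerneled: (307 − 309.375)² / 309.375 = 0.0182
  white-kerneled: (23 − 20.625)² / 20.625 = 0.2735
χ² = 0.0182 + 0.2735 = 0.2917 ≈ 0.292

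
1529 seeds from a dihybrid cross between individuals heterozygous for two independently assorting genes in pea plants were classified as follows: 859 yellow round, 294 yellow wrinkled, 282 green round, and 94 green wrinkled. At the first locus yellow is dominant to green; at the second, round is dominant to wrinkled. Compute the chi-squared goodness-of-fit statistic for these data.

0.290

A dihybrid F₂ with independent assortment and complete dominance at both loci gives a 9:3:3:1 phenotypic ratio.
Total ratio parts = 16. Expected numbers out of 1529:
  yellow round: 1529 × 9/16 = 860.0625
  yellow wrinkled: 1529 × 3/16 = 286.6875
  green round: 1529 × 3/16 = 286.6875
  green wrinkled: 1529 × 1/16 = 95.5625
χ² = Σ (O − E)² / E
  yellow round: (859 − 860.0625)² / 860.0625 = 0.0013
  yellow wrinkled: (294 − 286.6875)² / 286.6875 = 0.1865
  green round: (282 − 286.6875)² / 286.6875 = 0.0766
  green wrinkled: (94 − 95.5625)² / 95.5625 = 0.0255
χ² = 0.0013 + 0.1865 + 0.0766 + 0.0255 = 0.2899 ≈ 0.290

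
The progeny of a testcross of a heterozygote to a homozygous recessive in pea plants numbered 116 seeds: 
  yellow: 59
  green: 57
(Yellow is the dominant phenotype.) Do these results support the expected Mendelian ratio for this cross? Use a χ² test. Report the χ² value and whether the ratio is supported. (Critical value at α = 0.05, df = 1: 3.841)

A testcross of a heterozygote (Aa × aa) gives a 1:1 phenotypic ratio.
Expected counts for N = 116 under a 1:1 ratio (total parts = 2):
  yellow: 116 × 1/2 = 58
  green: 116 × 1/2 = 58
χ² = Σ (O − E)² / E
  yellow: (59 − 58)² / 58 = 0.0172
  green: (57 − 58)² / 58 = 0.0172
χ² = 0.0172 + 0.0172 = 0.0344 ≈ 0.034
Degrees of freedom = 2 − 1 = 1; critical value at α = 0.05 is 3.841.
Since 0.034 < 3.841, we fail to reject the null hypothesis — the data are consistent with the 1:1 ratio.

0.034; consistent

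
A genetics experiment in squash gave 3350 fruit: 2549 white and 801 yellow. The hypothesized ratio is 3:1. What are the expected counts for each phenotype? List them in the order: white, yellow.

Expected counts for N = 3350 under a 3:1 ratio (total parts = 4):
  white: 3350 × 3/4 = 2512.5
  yellow: 3350 × 1/4 = 837.5

2512.5, 837.5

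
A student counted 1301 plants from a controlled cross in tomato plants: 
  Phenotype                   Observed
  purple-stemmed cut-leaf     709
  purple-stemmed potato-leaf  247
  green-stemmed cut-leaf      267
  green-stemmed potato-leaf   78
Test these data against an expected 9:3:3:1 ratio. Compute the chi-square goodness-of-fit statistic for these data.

The 9:3:3:1 ratio has 16 parts, so with N = 1301 the expected counts are:
  purple-stemmed cut-leaf: 1301 × 9/16 = 731.8125
  purple-stemmed potato-leaf: 1301 × 3/16 = 243.9375
  green-stemmed cut-leaf: 1301 × 3/16 = 243.9375
  green-stemmed potato-leaf: 1301 × 1/16 = 81.3125
χ² = Σ (O − E)² / E
  purple-stemmed cut-leaf: (709 − 731.8125)² / 731.8125 = 0.7111
  purple-stemmed potato-leaf: (247 − 243.9375)² / 243.9375 = 0.0384
  green-stemmed cut-leaf: (267 − 243.9375)² / 243.9375 = 2.1804
  green-stemmed potato-leaf: (78 − 81.3125)² / 81.3125 = 0.1349
χ² = 0.7111 + 0.0384 + 2.1804 + 0.1349 = 3.0648 ≈ 3.065

3.065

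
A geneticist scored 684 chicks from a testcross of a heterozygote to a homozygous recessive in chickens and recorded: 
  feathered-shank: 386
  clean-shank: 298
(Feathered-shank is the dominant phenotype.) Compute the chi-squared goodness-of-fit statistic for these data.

11.322

A testcross of a heterozygote (Aa × aa) gives a 1:1 phenotypic ratio.
Expected counts for N = 684 under a 1:1 ratio (total parts = 2):
  feathered-shank: 684 × 1/2 = 342
  clean-shank: 684 × 1/2 = 342
χ² = Σ (O − E)² / E
  feathered-shank: (386 − 342)² / 342 = 5.6608
  clean-shank: (298 − 342)² / 342 = 5.6608
χ² = 5.6608 + 5.6608 = 11.3216 ≈ 11.322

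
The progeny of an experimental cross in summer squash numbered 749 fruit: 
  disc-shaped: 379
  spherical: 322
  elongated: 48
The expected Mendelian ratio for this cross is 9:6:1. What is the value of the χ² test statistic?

10.301

Under the 9:6:1 hypothesis (Σ ratio = 16, N = 749):
  disc-shaped: 749 × 9/16 = 421.3125
  spherical: 749 × 6/16 = 280.875
  elongated: 749 × 1/16 = 46.8125
χ² = Σ (O − E)² / E
  disc-shaped: (379 − 421.3125)² / 421.3125 = 4.2495
  spherical: (322 − 280.875)² / 280.875 = 6.0214
  elongated: (48 − 46.8125)² / 46.8125 = 0.0301
χ² = 4.2495 + 6.0214 + 0.0301 = 10.301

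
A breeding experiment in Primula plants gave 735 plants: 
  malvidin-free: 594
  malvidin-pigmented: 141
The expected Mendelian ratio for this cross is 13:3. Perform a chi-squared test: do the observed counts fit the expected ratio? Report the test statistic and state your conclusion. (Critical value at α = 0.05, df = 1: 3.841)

Total ratio parts = 16. Expected numbers out of 735:
  malvidin-free: 735 × 13/16 = 597.1875
  malvidin-pigmented: 735 × 3/16 = 137.8125
χ² = Σ (O − E)² / E
  malvidin-free: (594 − 597.1875)² / 597.1875 = 0.0170
  malvidin-pigmented: (141 − 137.8125)² / 137.8125 = 0.0737
χ² = 0.0170 + 0.0737 = 0.0907 ≈ 0.091
Degrees of freedom = 2 − 1 = 1; critical value at α = 0.05 is 3.841.
Since 0.091 < 3.841, we fail to reject the null hypothesis — the data are consistent with the 13:3 ratio.

0.091; consistent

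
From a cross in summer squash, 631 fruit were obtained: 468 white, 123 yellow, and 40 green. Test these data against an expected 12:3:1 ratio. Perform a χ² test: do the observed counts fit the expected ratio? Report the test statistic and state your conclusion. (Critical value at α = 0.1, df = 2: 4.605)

0.252; consistent

Under the 12:3:1 hypothesis (Σ ratio = 16, N = 631):
  white: 631 × 12/16 = 473.25
  yellow: 631 × 3/16 = 118.3125
  green: 631 × 1/16 = 39.4375
χ² = Σ (O − E)² / E
  white: (468 − 473.25)² / 473.25 = 0.0582
  yellow: (123 − 118.3125)² / 118.3125 = 0.1857
  green: (40 − 39.4375)² / 39.4375 = 0.0080
χ² = 0.0582 + 0.1857 + 0.0080 = 0.2519 ≈ 0.252
Degrees of freedom = 3 − 1 = 2; critical value at α = 0.1 is 4.605.
Since 0.252 < 4.605, we fail to reject the null hypothesis — the data are consistent with the 12:3:1 ratio.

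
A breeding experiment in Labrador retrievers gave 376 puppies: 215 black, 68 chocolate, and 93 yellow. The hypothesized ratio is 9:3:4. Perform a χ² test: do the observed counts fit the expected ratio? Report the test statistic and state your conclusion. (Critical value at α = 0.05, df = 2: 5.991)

0.157; consistent

Expected counts for N = 376 under a 9:3:4 ratio (total parts = 16):
  black: 376 × 9/16 = 211.5
  chocolate: 376 × 3/16 = 70.5
  yellow: 376 × 4/16 = 94
χ² = Σ (O − E)² / E
  black: (215 − 211.5)² / 211.5 = 0.0579
  chocolate: (68 − 70.5)² / 70.5 = 0.0887
  yellow: (93 − 94)² / 94 = 0.0106
χ² = 0.0579 + 0.0887 + 0.0106 = 0.1572 ≈ 0.157
Degrees of freedom = 3 − 1 = 2; critical value at α = 0.05 is 5.991.
Since 0.157 < 5.991, we fail to reject the null hypothesis — the data are consistent with the 9:3:4 ratio.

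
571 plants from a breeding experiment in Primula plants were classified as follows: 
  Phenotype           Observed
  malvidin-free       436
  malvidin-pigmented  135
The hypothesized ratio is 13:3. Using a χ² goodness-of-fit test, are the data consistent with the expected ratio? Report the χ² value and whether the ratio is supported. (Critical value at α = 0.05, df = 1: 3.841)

Under the 13:3 hypothesis (Σ ratio = 16, N = 571):
  malvidin-free: 571 × 13/16 = 463.9375
  malvidin-pigmented: 571 × 3/16 = 107.0625
χ² = Σ (O − E)² / E
  malvidin-free: (436 − 463.9375)² / 463.9375 = 1.6823
  malvidin-pigmented: (135 − 107.0625)² / 107.0625 = 7.2902
χ² = 1.6823 + 7.2902 = 8.9725 ≈ 8.973
Degrees of freedom = 2 − 1 = 1; critical value at α = 0.05 is 3.841.
Since 8.973 > 3.841, we reject the null hypothesis — the data do not fit the 13:3 ratio.

8.973; not consistent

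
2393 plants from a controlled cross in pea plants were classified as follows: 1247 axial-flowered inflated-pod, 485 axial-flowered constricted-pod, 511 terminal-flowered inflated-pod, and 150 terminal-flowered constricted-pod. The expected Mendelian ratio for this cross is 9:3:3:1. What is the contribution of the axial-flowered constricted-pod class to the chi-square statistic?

2.939

Total ratio parts = 16. Expected numbers out of 2393:
  axial-flowered inflated-pod: 2393 × 9/16 = 1346.0625
  axial-flowered constricted-pod: 2393 × 3/16 = 448.6875
  terminal-flowered inflated-pod: 2393 × 3/16 = 448.6875
  terminal-flowered constricted-pod: 2393 × 1/16 = 149.5625
Contribution of axial-flowered constricted-pod: (485 − 448.6875)² / 448.6875 = 2.9388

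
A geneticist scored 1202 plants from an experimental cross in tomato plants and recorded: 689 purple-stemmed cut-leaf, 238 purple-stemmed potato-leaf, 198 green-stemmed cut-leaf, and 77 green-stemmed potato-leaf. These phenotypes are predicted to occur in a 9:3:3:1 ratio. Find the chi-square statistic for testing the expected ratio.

4.324

Total ratio parts = 16. Expected numbers out of 1202:
  purple-stemmed cut-leaf: 1202 × 9/16 = 676.125
  purple-stemmed potato-leaf: 1202 × 3/16 = 225.375
  green-stemmed cut-leaf: 1202 × 3/16 = 225.375
  green-stemmed potato-leaf: 1202 × 1/16 = 75.125
χ² = Σ (O − E)² / E
  purple-stemmed cut-leaf: (689 − 676.125)² / 676.125 = 0.2452
  purple-stemmed potato-leaf: (238 − 225.375)² / 225.375 = 0.7072
  green-stemmed cut-leaf: (198 − 225.375)² / 225.375 = 3.3251
  green-stemmed potato-leaf: (77 − 75.125)² / 75.125 = 0.0468
χ² = 0.2452 + 0.7072 + 3.3251 + 0.0468 = 4.3243 ≈ 4.324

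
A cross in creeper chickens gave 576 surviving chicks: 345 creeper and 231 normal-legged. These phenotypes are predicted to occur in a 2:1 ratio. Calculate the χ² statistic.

Total ratio parts = 3. Expected numbers out of 576:
  creeper: 576 × 2/3 = 384
  normal-legged: 576 × 1/3 = 192
χ² = Σ (O − E)² / E
  creeper: (345 − 384)² / 384 = 3.9609
  normal-legged: (231 − 192)² / 192 = 7.9219
χ² = 3.9609 + 7.9219 = 11.8828 ≈ 11.883

11.883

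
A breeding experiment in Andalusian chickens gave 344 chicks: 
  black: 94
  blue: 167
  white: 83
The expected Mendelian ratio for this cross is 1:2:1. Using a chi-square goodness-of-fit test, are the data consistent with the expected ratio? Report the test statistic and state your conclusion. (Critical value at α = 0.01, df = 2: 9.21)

0.994; consistent

Under the 1:2:1 hypothesis (Σ ratio = 4, N = 344):
  black: 344 × 1/4 = 86
  blue: 344 × 2/4 = 172
  white: 344 × 1/4 = 86
χ² = Σ (O − E)² / E
  black: (94 − 86)² / 86 = 0.7442
  blue: (167 − 172)² / 172 = 0.1453
  white: (83 − 86)² / 86 = 0.1047
χ² = 0.7442 + 0.1453 + 0.1047 = 0.9942 ≈ 0.994
Degrees of freedom = 3 − 1 = 2; critical value at α = 0.01 is 9.21.
Since 0.994 < 9.21, we fail to reject the null hypothesis — the data are consistent with the 1:2:1 ratio.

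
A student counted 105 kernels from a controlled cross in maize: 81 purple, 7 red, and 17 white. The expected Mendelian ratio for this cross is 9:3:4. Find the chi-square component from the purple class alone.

Expected counts for N = 105 under a 9:3:4 ratio (total parts = 16):
  purple: 105 × 9/16 = 59.0625
  red: 105 × 3/16 = 19.6875
  white: 105 × 4/16 = 26.25
Contribution of purple: (81 − 59.0625)² / 59.0625 = 8.1482

8.148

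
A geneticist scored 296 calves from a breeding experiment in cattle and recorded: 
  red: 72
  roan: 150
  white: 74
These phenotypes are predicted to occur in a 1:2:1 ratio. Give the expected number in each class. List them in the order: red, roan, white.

Expected counts for N = 296 under a 1:2:1 ratio (total parts = 4):
  red: 296 × 1/4 = 74
  roan: 296 × 2/4 = 148
  white: 296 × 1/4 = 74

74, 148, 74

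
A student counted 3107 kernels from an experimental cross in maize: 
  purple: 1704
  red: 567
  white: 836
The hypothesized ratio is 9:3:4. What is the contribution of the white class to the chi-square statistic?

4.520

Under the 9:3:4 hypothesis (Σ ratio = 16, N = 3107):
  purple: 3107 × 9/16 = 1747.6875
  red: 3107 × 3/16 = 582.5625
  white: 3107 × 4/16 = 776.75
Contribution of white: (836 − 776.75)² / 776.75 = 4.5196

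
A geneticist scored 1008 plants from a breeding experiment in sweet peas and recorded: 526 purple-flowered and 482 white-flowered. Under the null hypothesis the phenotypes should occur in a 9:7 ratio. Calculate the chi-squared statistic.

6.777

Total ratio parts = 16. Expected numbers out of 1008:
  purple-flowered: 1008 × 9/16 = 567
  white-flowered: 1008 × 7/16 = 441
χ² = Σ (O − E)² / E
  purple-flowered: (526 − 567)² / 567 = 2.9647
  white-flowered: (482 − 441)² / 441 = 3.8118
χ² = 2.9647 + 3.8118 = 6.7765 ≈ 6.777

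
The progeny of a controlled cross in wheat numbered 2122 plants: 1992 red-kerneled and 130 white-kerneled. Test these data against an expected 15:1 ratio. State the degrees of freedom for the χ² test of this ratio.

A goodness-of-fit test with 2 phenotype classes has df = 2 − 1 = 1.

1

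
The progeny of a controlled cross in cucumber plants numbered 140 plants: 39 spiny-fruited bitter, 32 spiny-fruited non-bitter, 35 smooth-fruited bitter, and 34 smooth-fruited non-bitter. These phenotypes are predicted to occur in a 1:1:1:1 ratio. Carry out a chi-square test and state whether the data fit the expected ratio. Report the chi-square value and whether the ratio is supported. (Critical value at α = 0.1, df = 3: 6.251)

Expected counts for N = 140 under a 1:1:1:1 ratio (total parts = 4):
  spiny-fruited bitter: 140 × 1/4 = 35
  spiny-fruited non-bitter: 140 × 1/4 = 35
  smooth-fruited bitter: 140 × 1/4 = 35
  smooth-fruited non-bitter: 140 × 1/4 = 35
χ² = Σ (O − E)² / E
  spiny-fruited bitter: (39 − 35)² / 35 = 0.4571
  spiny-fruited non-bitter: (32 − 35)² / 35 = 0.2571
  smooth-fruited bitter: (35 − 35)² / 35 = 0.0000
  smooth-fruited non-bitter: (34 − 35)² / 35 = 0.0286
χ² = 0.4571 + 0.2571 + 0.0000 + 0.0286 = 0.7428 ≈ 0.743
Degrees of freedom = 4 − 1 = 3; critical value at α = 0.1 is 6.251.
Since 0.743 < 6.251, we fail to reject the null hypothesis — the data are consistent with the 1:1:1:1 ratio.

0.743; consistent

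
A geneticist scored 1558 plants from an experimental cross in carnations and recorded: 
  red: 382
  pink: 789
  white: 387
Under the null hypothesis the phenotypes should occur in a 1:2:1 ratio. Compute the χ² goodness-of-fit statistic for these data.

0.289

Under the 1:2:1 hypothesis (Σ ratio = 4, N = 1558):
  red: 1558 × 1/4 = 389.5
  pink: 1558 × 2/4 = 779
  white: 1558 × 1/4 = 389.5
χ² = Σ (O − E)² / E
  red: (382 − 389.5)² / 389.5 = 0.1444
  pink: (789 − 779)² / 779 = 0.1284
  white: (387 − 389.5)² / 389.5 = 0.0160
χ² = 0.1444 + 0.1284 + 0.0160 = 0.2888 ≈ 0.289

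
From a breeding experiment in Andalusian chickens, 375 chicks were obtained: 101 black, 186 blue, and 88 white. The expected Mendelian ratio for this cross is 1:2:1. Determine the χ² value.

Under the 1:2:1 hypothesis (Σ ratio = 4, N = 375):
  black: 375 × 1/4 = 93.75
  blue: 375 × 2/4 = 187.5
  white: 375 × 1/4 = 93.75
χ² = Σ (O − E)² / E
  black: (101 − 93.75)² / 93.75 = 0.5607
  blue: (186 − 187.5)² / 187.5 = 0.0120
  white: (88 − 93.75)² / 93.75 = 0.3527
χ² = 0.5607 + 0.0120 + 0.3527 = 0.9254 ≈ 0.925

0.925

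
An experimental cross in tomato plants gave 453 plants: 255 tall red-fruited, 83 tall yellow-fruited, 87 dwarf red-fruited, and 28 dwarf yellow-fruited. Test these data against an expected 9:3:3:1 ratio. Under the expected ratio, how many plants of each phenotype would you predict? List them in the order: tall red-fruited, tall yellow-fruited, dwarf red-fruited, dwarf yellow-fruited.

Expected counts for N = 453 under a 9:3:3:1 ratio (total parts = 16):
  tall red-fruited: 453 × 9/16 = 254.8125
  tall yellow-fruited: 453 × 3/16 = 84.9375
  dwarf red-fruited: 453 × 3/16 = 84.9375
  dwarf yellow-fruited: 453 × 1/16 = 28.3125

254.8125, 84.9375, 84.9375, 28.3125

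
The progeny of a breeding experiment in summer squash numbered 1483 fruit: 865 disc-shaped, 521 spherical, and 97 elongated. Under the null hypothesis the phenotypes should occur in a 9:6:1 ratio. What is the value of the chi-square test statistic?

3.557

Under the 9:6:1 hypothesis (Σ ratio = 16, N = 1483):
  disc-shaped: 1483 × 9/16 = 834.1875
  spherical: 1483 × 6/16 = 556.125
  elongated: 1483 × 1/16 = 92.6875
χ² = Σ (O − E)² / E
  disc-shaped: (865 − 834.1875)² / 834.1875 = 1.1381
  spherical: (521 − 556.125)² / 556.125 = 2.2185
  elongated: (97 − 92.6875)² / 92.6875 = 0.2006
χ² = 1.1381 + 2.2185 + 0.2006 = 3.5572 ≈ 3.557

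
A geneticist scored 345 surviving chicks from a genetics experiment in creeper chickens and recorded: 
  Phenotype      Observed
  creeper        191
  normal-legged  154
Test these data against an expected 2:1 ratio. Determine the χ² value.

19.839

Under the 2:1 hypothesis (Σ ratio = 3, N = 345):
  creeper: 345 × 2/3 = 230
  normal-legged: 345 × 1/3 = 115
χ² = Σ (O − E)² / E
  creeper: (191 − 230)² / 230 = 6.6130
  normal-legged: (154 − 115)² / 115 = 13.2261
χ² = 6.6130 + 13.2261 = 19.8391 ≈ 19.839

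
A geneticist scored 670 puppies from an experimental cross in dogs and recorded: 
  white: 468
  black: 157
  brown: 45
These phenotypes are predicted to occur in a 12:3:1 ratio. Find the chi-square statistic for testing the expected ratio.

10.438

Total ratio parts = 16. Expected numbers out of 670:
  white: 670 × 12/16 = 502.5
  black: 670 × 3/16 = 125.625
  brown: 670 × 1/16 = 41.875
χ² = Σ (O − E)² / E
  white: (468 − 502.5)² / 502.5 = 2.3687
  black: (157 − 125.625)² / 125.625 = 7.8359
  brown: (45 − 41.875)² / 41.875 = 0.2332
χ² = 2.3687 + 7.8359 + 0.2332 = 10.4378 ≈ 10.438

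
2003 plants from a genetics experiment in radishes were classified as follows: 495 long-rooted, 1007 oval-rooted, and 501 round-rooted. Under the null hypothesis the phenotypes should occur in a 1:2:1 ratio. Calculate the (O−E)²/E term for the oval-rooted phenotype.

The 1:2:1 ratio has 4 parts, so with N = 2003 the expected counts are:
  long-rooted: 2003 × 1/4 = 500.75
  oval-rooted: 2003 × 2/4 = 1001.5
  round-rooted: 2003 × 1/4 = 500.75
Contribution of oval-rooted: (1007 − 1001.5)² / 1001.5 = 0.0302

0.030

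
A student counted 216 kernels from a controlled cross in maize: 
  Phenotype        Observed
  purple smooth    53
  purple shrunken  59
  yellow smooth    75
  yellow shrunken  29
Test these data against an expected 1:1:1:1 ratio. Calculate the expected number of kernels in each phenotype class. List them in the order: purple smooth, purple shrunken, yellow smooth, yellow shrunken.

Total ratio parts = 4. Expected numbers out of 216:
  purple smooth: 216 × 1/4 = 54
  purple shrunken: 216 × 1/4 = 54
  yellow smooth: 216 × 1/4 = 54
  yellow shrunken: 216 × 1/4 = 54

54, 54, 54, 54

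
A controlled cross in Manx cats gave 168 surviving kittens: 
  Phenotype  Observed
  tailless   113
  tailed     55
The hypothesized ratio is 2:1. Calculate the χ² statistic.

Total ratio parts = 3. Expected numbers out of 168:
  tailless: 168 × 2/3 = 112
  tailed: 168 × 1/3 = 56
χ² = Σ (O − E)² / E
  tailless: (113 − 112)² / 112 = 0.0089
  tailed: (55 − 56)² / 56 = 0.0179
χ² = 0.0089 + 0.0179 = 0.0268 ≈ 0.027

0.027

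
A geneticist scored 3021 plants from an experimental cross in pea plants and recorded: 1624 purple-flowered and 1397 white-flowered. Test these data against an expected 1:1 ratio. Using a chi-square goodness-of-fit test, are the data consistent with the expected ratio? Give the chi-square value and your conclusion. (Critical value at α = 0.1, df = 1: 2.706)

17.057; not consistent

Total ratio parts = 2. Expected numbers out of 3021:
  purple-flowered: 3021 × 1/2 = 1510.5
  white-flowered: 3021 × 1/2 = 1510.5
χ² = Σ (O − E)² / E
  purple-flowered: (1624 − 1510.5)² / 1510.5 = 8.5285
  white-flowered: (1397 − 1510.5)² / 1510.5 = 8.5285
χ² = 8.5285 + 8.5285 = 17.057
Degrees of freedom = 2 − 1 = 1; critical value at α = 0.1 is 2.706.
Since 17.057 > 2.706, we reject the null hypothesis — the data do not fit the 1:1 ratio.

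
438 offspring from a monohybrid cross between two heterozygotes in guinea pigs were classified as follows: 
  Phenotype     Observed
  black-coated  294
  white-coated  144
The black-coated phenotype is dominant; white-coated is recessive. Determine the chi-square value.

14.493

For a monohybrid cross between heterozygotes with complete dominance, the expected phenotypic ratio is 3:1.
Under the 3:1 hypothesis (Σ ratio = 4, N = 438):
  black-coated: 438 × 3/4 = 328.5
  white-coated: 438 × 1/4 = 109.5
χ² = Σ (O − E)² / E
  black-coated: (294 − 328.5)² / 328.5 = 3.6233
  white-coated: (144 − 109.5)² / 109.5 = 10.8699
χ² = 3.6233 + 10.8699 = 14.4932 ≈ 14.493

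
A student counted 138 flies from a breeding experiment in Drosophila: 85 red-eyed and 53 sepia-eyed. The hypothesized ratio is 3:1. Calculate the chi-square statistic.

13.227

Total ratio parts = 4. Expected numbers out of 138:
  red-eyed: 138 × 3/4 = 103.5
  sepia-eyed: 138 × 1/4 = 34.5
χ² = Σ (O − E)² / E
  red-eyed: (85 − 103.5)² / 103.5 = 3.3068
  sepia-eyed: (53 − 34.5)² / 34.5 = 9.9203
χ² = 3.3068 + 9.9203 = 13.2271 ≈ 13.227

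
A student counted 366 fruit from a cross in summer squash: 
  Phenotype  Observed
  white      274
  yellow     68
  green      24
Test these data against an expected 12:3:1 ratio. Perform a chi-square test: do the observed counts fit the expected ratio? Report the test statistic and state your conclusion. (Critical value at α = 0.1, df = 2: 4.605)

0.062; consistent

Expected counts for N = 366 under a 12:3:1 ratio (total parts = 16):
  white: 366 × 12/16 = 274.5
  yellow: 366 × 3/16 = 68.625
  green: 366 × 1/16 = 22.875
χ² = Σ (O − E)² / E
  white: (274 − 274.5)² / 274.5 = 0.0009
  yellow: (68 − 68.625)² / 68.625 = 0.0057
  green: (24 − 22.875)² / 22.875 = 0.0553
χ² = 0.0009 + 0.0057 + 0.0553 = 0.0619 ≈ 0.062
Degrees of freedom = 3 − 1 = 2; critical value at α = 0.1 is 4.605.
Since 0.062 < 4.605, we fail to reject the null hypothesis — the data are consistent with the 12:3:1 ratio.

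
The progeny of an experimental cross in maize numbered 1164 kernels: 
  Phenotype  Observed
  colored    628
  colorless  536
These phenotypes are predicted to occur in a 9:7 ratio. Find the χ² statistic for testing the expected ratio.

Expected counts for N = 1164 under a 9:7 ratio (total parts = 16):
  colored: 1164 × 9/16 = 654.75
  colorless: 1164 × 7/16 = 509.25
χ² = Σ (O − E)² / E
  colored: (628 − 654.75)² / 654.75 = 1.0929
  colorless: (536 − 509.25)² / 509.25 = 1.4051
χ² = 1.0929 + 1.4051 = 2.498

2.498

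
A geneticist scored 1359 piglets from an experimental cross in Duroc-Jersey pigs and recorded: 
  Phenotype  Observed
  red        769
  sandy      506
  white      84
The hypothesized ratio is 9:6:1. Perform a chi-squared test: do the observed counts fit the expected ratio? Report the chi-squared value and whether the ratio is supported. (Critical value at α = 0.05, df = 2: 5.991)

Expected counts for N = 1359 under a 9:6:1 ratio (total parts = 16):
  red: 1359 × 9/16 = 764.4375
  sandy: 1359 × 6/16 = 509.625
  white: 1359 × 1/16 = 84.9375
χ² = Σ (O − E)² / E
  red: (769 − 764.4375)² / 764.4375 = 0.0272
  sandy: (506 − 509.625)² / 509.625 = 0.0258
  white: (84 − 84.9375)² / 84.9375 = 0.0103
χ² = 0.0272 + 0.0258 + 0.0103 = 0.0633 ≈ 0.063
Degrees of freedom = 3 − 1 = 2; critical value at α = 0.05 is 5.991.
Since 0.063 < 5.991, we fail to reject the null hypothesis — the data are consistent with the 9:6:1 ratio.

0.063; consistent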